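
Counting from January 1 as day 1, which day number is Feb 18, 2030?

49

Days in months before Feb: 31 = 31.
Plus 18 days into Feb → day 49.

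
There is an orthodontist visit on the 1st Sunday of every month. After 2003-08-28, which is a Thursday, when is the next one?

August 2003 starts on a Friday, so its 1st Sunday is 2003-08-03 (2 days in).
That is not after 2003-08-28, so look at September 2003.
September 2003 starts on a Monday, so its 1st Sunday is 2003-09-07 (6 days in).

2003-09-07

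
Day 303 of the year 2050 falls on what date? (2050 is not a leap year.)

Oct 30, 2050

Jan has 31 days (303 − 31 = 272 remain).
Feb has 28 days (272 − 28 = 244 remain).
Mar has 31 days (244 − 31 = 213 remain).
Apr has 30 days (213 − 30 = 183 remain).
May has 31 days (183 − 31 = 152 remain).
Jun has 30 days (152 − 30 = 122 remain).
Jul has 31 days (122 − 31 = 91 remain).
Aug has 31 days (91 − 31 = 60 remain).
Sep has 30 days (60 − 30 = 30 remain).
30 into Oct → Oct 30.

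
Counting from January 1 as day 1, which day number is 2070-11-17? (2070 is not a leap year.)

321

Days in months before November: 31 + 28 + 31 + 30 + 31 + 30 + 31 + 31 + 30 + 31 = 304.
Plus 17 days into November → day 321.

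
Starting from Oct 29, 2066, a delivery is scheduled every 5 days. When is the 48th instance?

The 48th occurrence is 47 intervals after the first: 47 × 5 = 235 days after Oct 29, 2066.
Oct has 31 days — 2 days to the end of Oct leaves 233.
Nov has 30 days (203 left).
Dec has 31 days (172 left).
Jan has 31 days (141 left).
Feb has 28 days (113 left).
Mar has 31 days (82 left).
Apr has 30 days (52 left).
May has 31 days (21 left).
21 days into Jun → Jun 21, 2067.

Jun 21, 2067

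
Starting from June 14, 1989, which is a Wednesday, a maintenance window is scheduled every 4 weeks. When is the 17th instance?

September 5, 1990

The 17th occurrence is 16 intervals after the first: 16 × 28 = 448 days after June 14, 1989.
June has 30 days — 16 days to the end of June leaves 432.
From end of June to end of 1989 is 184 days (248 left).
January has 31 days (217 left).
February has 28 days (189 left).
March has 31 days (158 left).
April has 30 days (128 left).
May has 31 days (97 left).
June has 30 days (67 left).
July has 31 days (36 left).
August has 31 days (5 left).
5 days into September → September 5, 1990.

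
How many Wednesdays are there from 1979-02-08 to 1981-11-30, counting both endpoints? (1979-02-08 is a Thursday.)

146

1979-02-08 is a Thursday; the first Wednesday on or after it is 1979-02-14 (6 days later).
From 1979-02-14 to 1981-11-30: 320 + 366 + 334 = 1020 days (rest of 1979, 1980, to 1981-11-30 in 1981).
1020 ÷ 7 = 145 full weeks with remainder 5, so 145 more Wednesdays after the first → 146.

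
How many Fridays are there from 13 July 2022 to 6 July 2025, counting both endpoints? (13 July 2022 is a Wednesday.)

156

13 July 2022 is a Wednesday; the first Friday on or after it is 15 July 2022 (2 days later).
From 15 July 2022 to 6 July 2025: 169 + 365 + 366 + 187 = 1087 days (rest of 2022, 2023, 2024, to 6 July 2025 in 2025).
1087 ÷ 7 = 155 full weeks with remainder 2, so 155 more Fridays after the first → 156.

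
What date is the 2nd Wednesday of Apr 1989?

Apr 1989 begins on a Saturday, so the first Wednesday is Apr 5 (4 days later).
The 2nd Wednesday is 1 weeks later: 5 + 7 = 12.

Apr 12, 1989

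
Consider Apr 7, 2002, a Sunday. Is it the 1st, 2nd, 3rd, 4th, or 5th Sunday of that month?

1st

Day 7 falls in week ⌈7/7⌉ of the month.
Days 1–7 hold the 1st Sunday, 8–14 the 2nd, 15–21 the 3rd, 22–28 the 4th, 29–31 the 5th.
7 is in the range for the 1st.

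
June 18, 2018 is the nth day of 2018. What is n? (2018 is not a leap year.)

169

Days in months before June: 31 + 28 + 31 + 30 + 31 = 151.
Plus 18 days into June → day 169.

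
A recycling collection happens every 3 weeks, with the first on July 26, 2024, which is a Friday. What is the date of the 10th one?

January 31, 2025

The 10th occurrence is 9 intervals after the first: 9 × 21 = 189 days after July 26, 2024.
July has 31 days — 5 days to the end of July leaves 184.
August has 31 days (153 left).
September has 30 days (123 left).
October has 31 days (92 left).
November has 30 days (62 left).
December has 31 days (31 left).
31 days into January → January 31, 2025.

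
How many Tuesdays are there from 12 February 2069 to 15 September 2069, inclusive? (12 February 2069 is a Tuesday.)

31

12 February 2069 is a Tuesday; the first Tuesday on or after it is 12 February 2069.
From 12 February 2069 to 15 September 2069: 16 + 31 + 30 + 31 + 30 + 31 + 31 + 15 = 215 days (rest of February, March, April, May, June, July, August, September).
215 ÷ 7 = 30 full weeks with remainder 5, so 30 more Tuesdays after the first → 31.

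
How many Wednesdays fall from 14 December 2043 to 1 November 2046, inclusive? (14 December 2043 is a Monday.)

14 December 2043 is a Monday; the first Wednesday on or after it is 16 December 2043 (2 days later).
From 16 December 2043 to 1 November 2046: 15 + 366 + 365 + 305 = 1051 days (rest of 2043, 2044, 2045, to 1 November 2046 in 2046).
1051 ÷ 7 = 150 full weeks with remainder 1, so 150 more Wednesdays after the first → 151.

151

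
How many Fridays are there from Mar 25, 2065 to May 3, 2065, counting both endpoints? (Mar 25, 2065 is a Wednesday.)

6

Mar 25, 2065 is a Wednesday; the first Friday on or after it is Mar 27, 2065 (2 days later).
From Mar 27, 2065 to May 3, 2065: 4 + 30 + 3 = 37 days (rest of Mar, Apr, May).
37 ÷ 7 = 5 full weeks with remainder 2, so 5 more Fridays after the first → 6.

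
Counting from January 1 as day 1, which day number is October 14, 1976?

288

Days in months before October: 31 + 29 + 31 + 30 + 31 + 30 + 31 + 31 + 30 = 274.
Plus 14 days into October → day 288.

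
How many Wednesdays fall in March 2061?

5

1 March 2061 is a Tuesday; the first Wednesday on or after it is 2 March 2061 (1 day later).
From 2 March 2061 to 31 March 2061 is 31 − 2 = 29 days.
29 ÷ 7 = 4 full weeks with remainder 1, so 4 more Wednesdays after the first → 5.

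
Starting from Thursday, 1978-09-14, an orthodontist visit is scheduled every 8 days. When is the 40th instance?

1979-07-23

The 40th occurrence is 39 intervals after the first: 39 × 8 = 312 days after 1978-09-14.
September has 30 days — 16 days to the end of September leaves 296.
October has 31 days (265 left).
November has 30 days (235 left).
December has 31 days (204 left).
January has 31 days (173 left).
February has 28 days (145 left).
March has 31 days (114 left).
April has 30 days (84 left).
May has 31 days (53 left).
June has 30 days (23 left).
23 days into July → 1979-07-23.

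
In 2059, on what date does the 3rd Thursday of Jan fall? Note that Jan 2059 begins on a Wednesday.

Jan 16, 2059

Jan 2059 begins on a Wednesday, so the first Thursday is Jan 2 (1 day later).
The 3rd Thursday is 2 weeks later: 2 + 14 = 16.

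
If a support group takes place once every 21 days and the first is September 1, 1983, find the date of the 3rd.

October 13, 1983

The 3rd occurrence is 2 intervals after the first: 2 × 21 = 42 days after September 1, 1983.
September has 30 days — 29 days to the end of September leaves 13.
13 days into October → October 13, 1983.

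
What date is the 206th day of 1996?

1996-07-24

January has 31 days (206 − 31 = 175 remain).
February has 29 days (175 − 29 = 146 remain).
March has 31 days (146 − 31 = 115 remain).
April has 30 days (115 − 30 = 85 remain).
May has 31 days (85 − 31 = 54 remain).
June has 30 days (54 − 30 = 24 remain).
24 into July → July 24.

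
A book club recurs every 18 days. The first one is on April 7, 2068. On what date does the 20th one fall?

March 15, 2069

The 20th occurrence is 19 intervals after the first: 19 × 18 = 342 days after April 7, 2068.
April has 30 days — 23 days to the end of April leaves 319.
May has 31 days (288 left).
June has 30 days (258 left).
July has 31 days (227 left).
August has 31 days (196 left).
September has 30 days (166 left).
October has 31 days (135 left).
November has 30 days (105 left).
December has 31 days (74 left).
January has 31 days (43 left).
February has 28 days (15 left).
15 days into March → March 15, 2069.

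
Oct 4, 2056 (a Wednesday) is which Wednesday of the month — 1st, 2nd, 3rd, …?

1st

Day 4 falls in week ⌈4/7⌉ of the month.
Days 1–7 hold the 1st Wednesday, 8–14 the 2nd, 15–21 the 3rd, 22–28 the 4th, 29–31 the 5th.
4 is in the range for the 1st.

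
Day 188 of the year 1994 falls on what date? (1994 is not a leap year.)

7 July 1994

January has 31 days (188 − 31 = 157 remain).
February has 28 days (157 − 28 = 129 remain).
March has 31 days (129 − 31 = 98 remain).
April has 30 days (98 − 30 = 68 remain).
May has 31 days (68 − 31 = 37 remain).
June has 30 days (37 − 30 = 7 remain).
7 into July → July 7.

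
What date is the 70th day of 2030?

January has 31 days (70 − 31 = 39 remain).
February has 28 days (39 − 28 = 11 remain).
11 into March → March 11.

March 11, 2030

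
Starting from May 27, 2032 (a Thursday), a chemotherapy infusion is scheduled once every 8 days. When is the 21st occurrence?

Nov 3, 2032

The 21st occurrence is 20 intervals after the first: 20 × 8 = 160 days after May 27, 2032.
May has 31 days — 4 days to the end of May leaves 156.
Jun has 30 days (126 left).
Jul has 31 days (95 left).
Aug has 31 days (64 left).
Sep has 30 days (34 left).
Oct has 31 days (3 left).
3 days into Nov → Nov 3, 2032.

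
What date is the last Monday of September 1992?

1992-09-28

September 1992 begins on a Tuesday, so the first Monday is September 7 (6 days later).
September 1992 has 30 days. Adding weeks: 7, 14, 21, 28 — the last one ≤ 30 is the 28th.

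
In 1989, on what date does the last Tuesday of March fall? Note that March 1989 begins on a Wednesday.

1989-03-28

March 1989 begins on a Wednesday, so the first Tuesday is March 7 (6 days later).
March 1989 has 31 days. Adding weeks: 7, 14, 21, 28 — the last one ≤ 31 is the 28th.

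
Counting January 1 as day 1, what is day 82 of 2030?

2030-03-23

January has 31 days (82 − 31 = 51 remain).
February has 28 days (51 − 28 = 23 remain).
23 into March → March 23.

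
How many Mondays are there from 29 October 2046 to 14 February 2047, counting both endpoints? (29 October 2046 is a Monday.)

16

29 October 2046 is a Monday; the first Monday on or after it is 29 October 2046.
From 29 October 2046 to 14 February 2047: 2 + 30 + 31 + 31 + 14 = 108 days (rest of October, November, December, January, February).
108 ÷ 7 = 15 full weeks with remainder 3, so 15 more Mondays after the first → 16.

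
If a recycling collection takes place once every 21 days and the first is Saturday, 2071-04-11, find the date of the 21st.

The 21st occurrence is 20 intervals after the first: 20 × 21 = 420 days after 2071-04-11.
April has 30 days — 19 days to the end of April leaves 401.
From end of April to end of 2071 is 245 days (156 left).
January has 31 days (125 left).
February has 29 days (96 left).
March has 31 days (65 left).
April has 30 days (35 left).
May has 31 days (4 left).
4 days into June → 2072-06-04.

2072-06-04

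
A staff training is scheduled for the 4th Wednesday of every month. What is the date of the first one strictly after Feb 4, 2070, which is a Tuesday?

Feb 2070 starts on a Saturday; its first Wednesday is the 5th, so the 4th Wednesday is the 26th — Feb 26, 2070.
Feb 26, 2070 is after Feb 4, 2070, so that is the next one.

Feb 26, 2070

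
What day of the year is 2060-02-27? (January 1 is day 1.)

58

Days in months before February: 31 = 31.
Plus 27 days into February → day 58.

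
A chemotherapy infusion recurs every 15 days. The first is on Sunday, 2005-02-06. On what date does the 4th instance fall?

The 4th occurrence is 3 intervals after the first: 3 × 15 = 45 days after 2005-02-06.
February has 28 days — 22 days to the end of February leaves 23.
23 days into March → 2005-03-23.

2005-03-23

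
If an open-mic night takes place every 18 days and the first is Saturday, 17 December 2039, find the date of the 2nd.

4 January 2040

The 2nd occurrence is 1 interval after the first: 1 × 18 = 18 days after 17 December 2039.
December has 31 days — 14 days to the end of December leaves 4.
4 days into January → 4 January 2040.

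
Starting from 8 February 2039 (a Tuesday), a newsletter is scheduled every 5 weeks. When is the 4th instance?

24 May 2039

The 4th occurrence is 3 intervals after the first: 3 × 35 = 105 days after 8 February 2039.
February has 28 days — 20 days to the end of February leaves 85.
March has 31 days (54 left).
April has 30 days (24 left).
24 days into May → 24 May 2039.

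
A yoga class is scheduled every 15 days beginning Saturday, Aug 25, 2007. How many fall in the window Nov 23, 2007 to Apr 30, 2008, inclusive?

Occurrences land 15·i days after Aug 25, 2007 for i = 0, 1, 2, …
Nov 23, 2007 is 90 days after the start; 90 ÷ 15 = 6 remainder 0. First occurrence in the window: #7 on Nov 23, 2007 (6×15 = 90 days in).
Apr 30, 2008 is 249 days after the start; 249 ÷ 15 = 16 remainder 9. Last occurrence in the window: #17 on Apr 21, 2008.
Occurrences #7 through #17: 11 in total.

11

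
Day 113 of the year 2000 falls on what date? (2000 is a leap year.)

January has 31 days (113 − 31 = 82 remain).
February has 29 days (82 − 29 = 53 remain).
March has 31 days (53 − 31 = 22 remain).
22 into April → April 22.

22 April 2000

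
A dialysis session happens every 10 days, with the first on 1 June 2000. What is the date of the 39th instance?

The 39th occurrence is 38 intervals after the first: 38 × 10 = 380 days after 1 June 2000.
June has 30 days — 29 days to the end of June leaves 351.
July has 31 days (320 left).
August has 31 days (289 left).
September has 30 days (259 left).
October has 31 days (228 left).
November has 30 days (198 left).
December has 31 days (167 left).
January has 31 days (136 left).
February has 28 days (108 left).
March has 31 days (77 left).
April has 30 days (47 left).
May has 31 days (16 left).
16 days into June → 16 June 2001.

16 June 2001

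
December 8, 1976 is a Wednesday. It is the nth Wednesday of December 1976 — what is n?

2nd

Day 8 falls in week ⌈8/7⌉ of the month.
Days 1–7 hold the 1st Wednesday, 8–14 the 2nd, 15–21 the 3rd, 22–28 the 4th, 29–31 the 5th.
8 is in the range for the 2nd.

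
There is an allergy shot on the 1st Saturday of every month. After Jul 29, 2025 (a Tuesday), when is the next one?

Aug 2, 2025

Jul 2025 starts on a Tuesday, so its 1st Saturday is Jul 5, 2025 (4 days in).
That is not after Jul 29, 2025, so look at Aug 2025.
Aug 2025 starts on a Friday, so its 1st Saturday is Aug 2, 2025 (1 day in).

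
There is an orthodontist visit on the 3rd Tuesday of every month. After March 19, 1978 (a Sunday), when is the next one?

March 21, 1978

March 1978 starts on a Wednesday; its first Tuesday is the 7th, so the 3rd Tuesday is the 21st — March 21, 1978.
March 21, 1978 is after March 19, 1978, so that is the next one.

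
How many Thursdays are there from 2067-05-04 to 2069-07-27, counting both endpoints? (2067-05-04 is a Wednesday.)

2067-05-04 is a Wednesday; the first Thursday on or after it is 2067-05-05 (1 day later).
From 2067-05-05 to 2069-07-27: 240 + 366 + 208 = 814 days (rest of 2067, 2068, to 2069-07-27 in 2069).
814 ÷ 7 = 116 full weeks with remainder 2, so 116 more Thursdays after the first → 117.

117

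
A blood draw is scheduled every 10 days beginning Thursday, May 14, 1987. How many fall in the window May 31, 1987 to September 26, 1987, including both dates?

12

Occurrences land 10·i days after May 14, 1987 for i = 0, 1, 2, …
May 31, 1987 is 17 days after the start; 17 ÷ 10 = 1 remainder 7; since the remainder is 7, round up to i = 2. First occurrence in the window: #3 on June 3, 1987 (2×10 = 20 days in).
September 26, 1987 is 135 days after the start; 135 ÷ 10 = 13 remainder 5. Last occurrence in the window: #14 on September 21, 1987.
Occurrences #3 through #14: 12 in total.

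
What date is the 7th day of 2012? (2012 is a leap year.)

7 January 2012

7 into January → January 7.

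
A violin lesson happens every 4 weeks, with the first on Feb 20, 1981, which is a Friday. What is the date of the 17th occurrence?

May 14, 1982

The 17th occurrence is 16 intervals after the first: 16 × 28 = 448 days after Feb 20, 1981.
Feb has 28 days — 8 days to the end of Feb leaves 440.
From end of Feb to end of 1981 is 306 days (134 left).
Jan has 31 days (103 left).
Feb has 28 days (75 left).
Mar has 31 days (44 left).
Apr has 30 days (14 left).
14 days into May → May 14, 1982.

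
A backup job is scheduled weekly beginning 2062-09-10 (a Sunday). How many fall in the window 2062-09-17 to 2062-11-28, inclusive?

11

Occurrences land 7·i days after 2062-09-10 for i = 0, 1, 2, …
2062-09-17 is 7 days after the start; 7 ÷ 7 = 1 remainder 0. First occurrence in the window: #2 on 2062-09-17 (1×7 = 7 days in).
2062-11-28 is 79 days after the start; 79 ÷ 7 = 11 remainder 2. Last occurrence in the window: #12 on 2062-11-26.
Occurrences #2 through #12: 11 in total.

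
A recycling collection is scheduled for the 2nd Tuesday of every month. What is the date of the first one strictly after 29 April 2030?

April 2030 starts on a Monday; its first Tuesday is the 2nd, so the 2nd Tuesday is the 9th — 9 April 2030.
That is not after 29 April 2030, so look at May 2030.
May 2030 starts on a Wednesday; its first Tuesday is the 7th, so the 2nd Tuesday is the 14th — 14 May 2030.

14 May 2030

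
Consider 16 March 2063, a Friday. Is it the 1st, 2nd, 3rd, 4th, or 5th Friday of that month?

Day 16 falls in week ⌈16/7⌉ of the month.
Days 1–7 hold the 1st Friday, 8–14 the 2nd, 15–21 the 3rd, 22–28 the 4th, 29–31 the 5th.
16 is in the range for the 3rd.

3rd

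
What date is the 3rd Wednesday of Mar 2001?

The first Wednesday of Mar 2001 is Mar 7.
The 3rd Wednesday is 2 weeks later: 7 + 14 = 21.

Mar 21, 2001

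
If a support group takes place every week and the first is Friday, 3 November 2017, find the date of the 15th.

9 February 2018

The 15th occurrence is 14 intervals after the first: 14 × 7 = 98 days after 3 November 2017.
November has 30 days — 27 days to the end of November leaves 71.
December has 31 days (40 left).
January has 31 days (9 left).
9 days into February → 9 February 2018.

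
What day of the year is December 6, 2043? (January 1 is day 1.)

Days in months before December: 31 + 28 + 31 + 30 + 31 + 30 + 31 + 31 + 30 + 31 + 30 = 334.
Plus 6 days into December → day 340.

340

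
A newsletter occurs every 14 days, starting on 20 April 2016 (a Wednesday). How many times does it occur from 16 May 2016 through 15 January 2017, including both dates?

18

Occurrences land 14·i days after 20 April 2016 for i = 0, 1, 2, …
16 May 2016 is 26 days after the start; 26 ÷ 14 = 1 remainder 12; since the remainder is 12, round up to i = 2. First occurrence in the window: #3 on 18 May 2016 (2×14 = 28 days in).
15 January 2017 is 270 days after the start; 270 ÷ 14 = 19 remainder 4. Last occurrence in the window: #20 on 11 January 2017.
Occurrences #3 through #20: 18 in total.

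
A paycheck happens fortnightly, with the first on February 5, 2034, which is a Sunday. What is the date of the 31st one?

April 1, 2035

The 31st occurrence is 30 intervals after the first: 30 × 14 = 420 days after February 5, 2034.
February has 28 days — 23 days to the end of February leaves 397.
March has 31 days (366 left).
April has 30 days (336 left).
May has 31 days (305 left).
June has 30 days (275 left).
July has 31 days (244 left).
August has 31 days (213 left).
September has 30 days (183 left).
October has 31 days (152 left).
November has 30 days (122 left).
December has 31 days (91 left).
January has 31 days (60 left).
February has 28 days (32 left).
March has 31 days (1 left).
1 day into April → April 1, 2035.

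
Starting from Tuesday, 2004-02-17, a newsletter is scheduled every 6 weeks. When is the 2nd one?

The 2nd occurrence is 1 interval after the first: 1 × 42 = 42 days after 2004-02-17.
February has 29 days — 12 days to the end of February leaves 30.
30 days into March → 2004-03-30.

2004-03-30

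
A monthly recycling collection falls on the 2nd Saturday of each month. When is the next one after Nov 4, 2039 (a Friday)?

Nov 12, 2039

Nov 2039 starts on a Tuesday; its first Saturday is the 5th, so the 2nd Saturday is the 12th — Nov 12, 2039.
Nov 12, 2039 is after Nov 4, 2039, so that is the next one.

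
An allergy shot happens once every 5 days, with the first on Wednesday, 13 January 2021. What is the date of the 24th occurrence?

8 May 2021

The 24th occurrence is 23 intervals after the first: 23 × 5 = 115 days after 13 January 2021.
January has 31 days — 18 days to the end of January leaves 97.
February has 28 days (69 left).
March has 31 days (38 left).
April has 30 days (8 left).
8 days into May → 8 May 2021.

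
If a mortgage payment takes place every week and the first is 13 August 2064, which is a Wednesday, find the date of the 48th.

8 July 2065

The 48th occurrence is 47 intervals after the first: 47 × 7 = 329 days after 13 August 2064.
August has 31 days — 18 days to the end of August leaves 311.
September has 30 days (281 left).
October has 31 days (250 left).
November has 30 days (220 left).
December has 31 days (189 left).
January has 31 days (158 left).
February has 28 days (130 left).
March has 31 days (99 left).
April has 30 days (69 left).
May has 31 days (38 left).
June has 30 days (8 left).
8 days into July → 8 July 2065.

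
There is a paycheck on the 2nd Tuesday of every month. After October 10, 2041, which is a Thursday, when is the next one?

October 2041 starts on a Tuesday; its first Tuesday is the 1st, so the 2nd Tuesday is the 8th — October 8, 2041.
That is not after October 10, 2041, so look at November 2041.
November 2041 starts on a Friday; its first Tuesday is the 5th, so the 2nd Tuesday is the 12th — November 12, 2041.

November 12, 2041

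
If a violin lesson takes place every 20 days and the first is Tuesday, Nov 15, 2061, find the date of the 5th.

Feb 3, 2062

The 5th occurrence is 4 intervals after the first: 4 × 20 = 80 days after Nov 15, 2061.
Nov has 30 days — 15 days to the end of Nov leaves 65.
Dec has 31 days (34 left).
Jan has 31 days (3 left).
3 days into Feb → Feb 3, 2062.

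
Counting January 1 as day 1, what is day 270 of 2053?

January has 31 days (270 − 31 = 239 remain).
February has 28 days (239 − 28 = 211 remain).
March has 31 days (211 − 31 = 180 remain).
April has 30 days (180 − 30 = 150 remain).
May has 31 days (150 − 31 = 119 remain).
June has 30 days (119 − 30 = 89 remain).
July has 31 days (89 − 31 = 58 remain).
August has 31 days (58 − 31 = 27 remain).
27 into September → September 27.

September 27, 2053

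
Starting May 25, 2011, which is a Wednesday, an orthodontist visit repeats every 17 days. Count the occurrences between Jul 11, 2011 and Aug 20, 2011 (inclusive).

3

Occurrences land 17·i days after May 25, 2011 for i = 0, 1, 2, …
Jul 11, 2011 is 47 days after the start; 47 ÷ 17 = 2 remainder 13; since the remainder is 13, round up to i = 3. First occurrence in the window: #4 on Jul 15, 2011 (3×17 = 51 days in).
Aug 20, 2011 is 87 days after the start; 87 ÷ 17 = 5 remainder 2. Last occurrence in the window: #6 on Aug 18, 2011.
Occurrences #4 through #6: 3 in total.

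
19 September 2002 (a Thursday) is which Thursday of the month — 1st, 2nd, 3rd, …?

Day 19 falls in week ⌈19/7⌉ of the month.
Days 1–7 hold the 1st Thursday, 8–14 the 2nd, 15–21 the 3rd, 22–28 the 4th, 29–31 the 5th.
19 is in the range for the 3rd.

3rd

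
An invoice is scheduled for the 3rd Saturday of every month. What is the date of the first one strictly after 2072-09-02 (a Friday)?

2072-09-17

September 2072 starts on a Thursday; its first Saturday is the 3rd, so the 3rd Saturday is the 17th — 2072-09-17.
2072-09-17 is after 2072-09-02, so that is the next one.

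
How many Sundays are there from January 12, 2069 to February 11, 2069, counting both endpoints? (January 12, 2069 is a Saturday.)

5

January 12, 2069 is a Saturday; the first Sunday on or after it is January 13, 2069 (1 day later).
From January 13, 2069 to February 11, 2069: 18 + 11 = 29 days (rest of January, February).
29 ÷ 7 = 4 full weeks with remainder 1, so 4 more Sundays after the first → 5.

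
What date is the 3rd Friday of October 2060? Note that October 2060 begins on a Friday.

October 2060 begins on a Friday, so the first Friday is October 1.
The 3rd Friday is 2 weeks later: 1 + 14 = 15.

October 15, 2060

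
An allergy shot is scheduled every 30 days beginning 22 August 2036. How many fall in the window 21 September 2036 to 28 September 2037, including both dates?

13

Occurrences land 30·i days after 22 August 2036 for i = 0, 1, 2, …
21 September 2036 is 30 days after the start; 30 ÷ 30 = 1 remainder 0. First occurrence in the window: #2 on 21 September 2036 (1×30 = 30 days in).
28 September 2037 is 402 days after the start; 402 ÷ 30 = 13 remainder 12. Last occurrence in the window: #14 on 16 September 2037.
Occurrences #2 through #14: 13 in total.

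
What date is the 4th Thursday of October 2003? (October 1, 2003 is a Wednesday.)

2003-10-23

October 2003 begins on a Wednesday, so the first Thursday is October 2 (1 day later).
The 4th Thursday is 3 weeks later: 2 + 21 = 23.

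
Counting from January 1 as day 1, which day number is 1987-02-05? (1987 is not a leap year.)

Days in months before February: 31 = 31.
Plus 5 days into February → day 36.

36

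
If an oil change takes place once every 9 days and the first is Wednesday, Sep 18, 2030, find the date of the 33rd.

The 33rd occurrence is 32 intervals after the first: 32 × 9 = 288 days after Sep 18, 2030.
Sep has 30 days — 12 days to the end of Sep leaves 276.
Oct has 31 days (245 left).
Nov has 30 days (215 left).
Dec has 31 days (184 left).
Jan has 31 days (153 left).
Feb has 28 days (125 left).
Mar has 31 days (94 left).
Apr has 30 days (64 left).
May has 31 days (33 left).
Jun has 30 days (3 left).
3 days into Jul → Jul 3, 2031.

Jul 3, 2031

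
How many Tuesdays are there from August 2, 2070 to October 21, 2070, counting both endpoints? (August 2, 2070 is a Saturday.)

12

August 2, 2070 is a Saturday; the first Tuesday on or after it is August 5, 2070 (3 days later).
From August 5, 2070 to October 21, 2070: 26 + 30 + 21 = 77 days (rest of August, September, October).
77 ÷ 7 = 11 full weeks with remainder 0, so 11 more Tuesdays after the first → 12.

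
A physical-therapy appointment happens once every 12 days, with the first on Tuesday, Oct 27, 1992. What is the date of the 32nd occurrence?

The 32nd occurrence is 31 intervals after the first: 31 × 12 = 372 days after Oct 27, 1992.
Oct has 31 days — 4 days to the end of Oct leaves 368.
Nov has 30 days (338 left).
Dec has 31 days (307 left).
Jan has 31 days (276 left).
Feb has 28 days (248 left).
Mar has 31 days (217 left).
Apr has 30 days (187 left).
May has 31 days (156 left).
Jun has 30 days (126 left).
Jul has 31 days (95 left).
Aug has 31 days (64 left).
Sep has 30 days (34 left).
Oct has 31 days (3 left).
3 days into Nov → Nov 3, 1993.

Nov 3, 1993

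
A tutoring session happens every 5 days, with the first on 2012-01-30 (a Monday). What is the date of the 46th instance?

2012-09-11

The 46th occurrence is 45 intervals after the first: 45 × 5 = 225 days after 2012-01-30.
January has 31 days — 1 day to the end of January leaves 224.
February has 29 days (195 left).
March has 31 days (164 left).
April has 30 days (134 left).
May has 31 days (103 left).
June has 30 days (73 left).
July has 31 days (42 left).
August has 31 days (11 left).
11 days into September → 2012-09-11.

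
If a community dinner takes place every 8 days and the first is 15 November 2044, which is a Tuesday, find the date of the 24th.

18 May 2045

The 24th occurrence is 23 intervals after the first: 23 × 8 = 184 days after 15 November 2044.
November has 30 days — 15 days to the end of November leaves 169.
December has 31 days (138 left).
January has 31 days (107 left).
February has 28 days (79 left).
March has 31 days (48 left).
April has 30 days (18 left).
18 days into May → 18 May 2045.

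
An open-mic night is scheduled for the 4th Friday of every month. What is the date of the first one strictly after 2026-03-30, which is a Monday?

March 2026 starts on a Sunday; its first Friday is the 6th, so the 4th Friday is the 27th — 2026-03-27.
That is not after 2026-03-30, so look at April 2026.
April 2026 starts on a Wednesday; its first Friday is the 3rd, so the 4th Friday is the 24th — 2026-04-24.

2026-04-24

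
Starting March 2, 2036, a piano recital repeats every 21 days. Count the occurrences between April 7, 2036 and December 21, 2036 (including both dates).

13

Occurrences land 21·i days after March 2, 2036 for i = 0, 1, 2, …
April 7, 2036 is 36 days after the start; 36 ÷ 21 = 1 remainder 15; since the remainder is 15, round up to i = 2. First occurrence in the window: #3 on April 13, 2036 (2×21 = 42 days in).
December 21, 2036 is 294 days after the start; 294 ÷ 21 = 14 remainder 0. Last occurrence in the window: #15 on December 21, 2036.
Occurrences #3 through #15: 13 in total.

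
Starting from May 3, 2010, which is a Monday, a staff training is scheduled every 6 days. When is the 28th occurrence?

Oct 12, 2010

The 28th occurrence is 27 intervals after the first: 27 × 6 = 162 days after May 3, 2010.
May has 31 days — 28 days to the end of May leaves 134.
Jun has 30 days (104 left).
Jul has 31 days (73 left).
Aug has 31 days (42 left).
Sep has 30 days (12 left).
12 days into Oct → Oct 12, 2010.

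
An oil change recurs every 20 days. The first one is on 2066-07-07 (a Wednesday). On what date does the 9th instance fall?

The 9th occurrence is 8 intervals after the first: 8 × 20 = 160 days after 2066-07-07.
July has 31 days — 24 days to the end of July leaves 136.
August has 31 days (105 left).
September has 30 days (75 left).
October has 31 days (44 left).
November has 30 days (14 left).
14 days into December → 2066-12-14.

2066-12-14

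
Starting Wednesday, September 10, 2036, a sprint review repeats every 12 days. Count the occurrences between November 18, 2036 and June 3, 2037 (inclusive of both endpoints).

Occurrences land 12·i days after September 10, 2036 for i = 0, 1, 2, …
November 18, 2036 is 69 days after the start; 69 ÷ 12 = 5 remainder 9; since the remainder is 9, round up to i = 6. First occurrence in the window: #7 on November 21, 2036 (6×12 = 72 days in).
June 3, 2037 is 266 days after the start; 266 ÷ 12 = 22 remainder 2. Last occurrence in the window: #23 on June 1, 2037.
Occurrences #7 through #23: 17 in total.

17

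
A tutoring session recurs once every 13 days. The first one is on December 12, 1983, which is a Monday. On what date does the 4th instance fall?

January 20, 1984

The 4th occurrence is 3 intervals after the first: 3 × 13 = 39 days after December 12, 1983.
December has 31 days — 19 days to the end of December leaves 20.
20 days into January → January 20, 1984.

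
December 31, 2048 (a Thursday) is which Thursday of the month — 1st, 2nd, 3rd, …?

Day 31 falls in week ⌈31/7⌉ of the month.
Days 1–7 hold the 1st Thursday, 8–14 the 2nd, 15–21 the 3rd, 22–28 the 4th, 29–31 the 5th.
31 is in the range for the 5th.

5th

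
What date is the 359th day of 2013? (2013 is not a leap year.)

25 December 2013

January has 31 days (359 − 31 = 328 remain).
February has 28 days (328 − 28 = 300 remain).
March has 31 days (300 − 31 = 269 remain).
April has 30 days (269 − 30 = 239 remain).
May has 31 days (239 − 31 = 208 remain).
June has 30 days (208 − 30 = 178 remain).
July has 31 days (178 − 31 = 147 remain).
August has 31 days (147 − 31 = 116 remain).
September has 30 days (116 − 30 = 86 remain).
October has 31 days (86 − 31 = 55 remain).
November has 30 days (55 − 30 = 25 remain).
25 into December → December 25.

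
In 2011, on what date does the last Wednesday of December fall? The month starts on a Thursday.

December 2011 begins on a Thursday, so the first Wednesday is December 7 (6 days later).
December 2011 has 31 days. Adding weeks: 7, 14, 21, 28 — the last one ≤ 31 is the 28th.

2011-12-28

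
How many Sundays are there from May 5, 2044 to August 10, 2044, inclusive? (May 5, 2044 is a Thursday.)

14

May 5, 2044 is a Thursday; the first Sunday on or after it is May 8, 2044 (3 days later).
From May 8, 2044 to August 10, 2044: 23 + 30 + 31 + 10 = 94 days (rest of May, June, July, August).
94 ÷ 7 = 13 full weeks with remainder 3, so 13 more Sundays after the first → 14.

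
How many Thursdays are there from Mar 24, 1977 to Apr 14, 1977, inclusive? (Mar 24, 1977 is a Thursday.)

Mar 24, 1977 is a Thursday; the first Thursday on or after it is Mar 24, 1977.
From Mar 24, 1977 to Apr 14, 1977: 7 + 14 = 21 days (rest of Mar, Apr).
21 ÷ 7 = 3 full weeks with remainder 0, so 3 more Thursdays after the first → 4.

4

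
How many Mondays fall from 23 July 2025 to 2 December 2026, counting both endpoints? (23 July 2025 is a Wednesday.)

23 July 2025 is a Wednesday; the first Monday on or after it is 28 July 2025 (5 days later).
From 28 July 2025 to 2 December 2026: 156 + 336 = 492 days (rest of 2025, to 2 December 2026 in 2026).
492 ÷ 7 = 70 full weeks with remainder 2, so 70 more Mondays after the first → 71.

71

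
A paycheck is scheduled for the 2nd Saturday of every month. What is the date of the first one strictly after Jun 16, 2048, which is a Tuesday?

Jul 11, 2048

Jun 2048 starts on a Monday; its first Saturday is the 6th, so the 2nd Saturday is the 13th — Jun 13, 2048.
That is not after Jun 16, 2048, so look at Jul 2048.
Jul 2048 starts on a Wednesday; its first Saturday is the 4th, so the 2nd Saturday is the 11th — Jul 11, 2048.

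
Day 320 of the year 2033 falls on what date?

Jan has 31 days (320 − 31 = 289 remain).
Feb has 28 days (289 − 28 = 261 remain).
Mar has 31 days (261 − 31 = 230 remain).
Apr has 30 days (230 − 30 = 200 remain).
May has 31 days (200 − 31 = 169 remain).
Jun has 30 days (169 − 30 = 139 remain).
Jul has 31 days (139 − 31 = 108 remain).
Aug has 31 days (108 − 31 = 77 remain).
Sep has 30 days (77 − 30 = 47 remain).
Oct has 31 days (47 − 31 = 16 remain).
16 into Nov → Nov 16.

Nov 16, 2033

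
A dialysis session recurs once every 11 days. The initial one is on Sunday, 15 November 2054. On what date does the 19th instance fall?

1 June 2055

The 19th occurrence is 18 intervals after the first: 18 × 11 = 198 days after 15 November 2054.
November has 30 days — 15 days to the end of November leaves 183.
December has 31 days (152 left).
January has 31 days (121 left).
February has 28 days (93 left).
March has 31 days (62 left).
April has 30 days (32 left).
May has 31 days (1 left).
1 day into June → 1 June 2055.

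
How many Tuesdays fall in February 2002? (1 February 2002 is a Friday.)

4

1 February 2002 is a Friday; the first Tuesday on or after it is 5 February 2002 (4 days later).
From 5 February 2002 to 28 February 2002 is 28 − 5 = 23 days.
23 ÷ 7 = 3 full weeks with remainder 2, so 3 more Tuesdays after the first → 4.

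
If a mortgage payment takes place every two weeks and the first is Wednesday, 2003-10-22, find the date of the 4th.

2003-12-03

The 4th occurrence is 3 intervals after the first: 3 × 14 = 42 days after 2003-10-22.
October has 31 days — 9 days to the end of October leaves 33.
November has 30 days (3 left).
3 days into December → 2003-12-03.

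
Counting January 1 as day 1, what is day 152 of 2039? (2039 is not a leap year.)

1 June 2039

January has 31 days (152 − 31 = 121 remain).
February has 28 days (121 − 28 = 93 remain).
March has 31 days (93 − 31 = 62 remain).
April has 30 days (62 − 30 = 32 remain).
May has 31 days (32 − 31 = 1 remain).
1 into June → June 1.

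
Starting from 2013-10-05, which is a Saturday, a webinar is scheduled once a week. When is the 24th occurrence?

The 24th occurrence is 23 intervals after the first: 23 × 7 = 161 days after 2013-10-05.
October has 31 days — 26 days to the end of October leaves 135.
November has 30 days (105 left).
December has 31 days (74 left).
January has 31 days (43 left).
February has 28 days (15 left).
15 days into March → 2014-03-15.

2014-03-15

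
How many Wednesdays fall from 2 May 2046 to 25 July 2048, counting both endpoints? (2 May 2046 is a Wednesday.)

2 May 2046 is a Wednesday; the first Wednesday on or after it is 2 May 2046.
From 2 May 2046 to 25 July 2048: 243 + 365 + 207 = 815 days (rest of 2046, 2047, to 25 July 2048 in 2048).
815 ÷ 7 = 116 full weeks with remainder 3, so 116 more Wednesdays after the first → 117.

117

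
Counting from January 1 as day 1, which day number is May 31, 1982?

Days in months before May: 31 + 28 + 31 + 30 = 120.
Plus 31 days into May → day 151.

151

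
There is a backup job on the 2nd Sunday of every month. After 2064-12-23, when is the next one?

2065-01-11

December 2064 starts on a Monday; its first Sunday is the 7th, so the 2nd Sunday is the 14th — 2064-12-14.
That is not after 2064-12-23, so look at January 2065.
January 2065 starts on a Thursday; its first Sunday is the 4th, so the 2nd Sunday is the 11th — 2065-01-11.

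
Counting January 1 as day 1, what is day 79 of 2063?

20 March 2063

January has 31 days (79 − 31 = 48 remain).
February has 28 days (48 − 28 = 20 remain).
20 into March → March 20.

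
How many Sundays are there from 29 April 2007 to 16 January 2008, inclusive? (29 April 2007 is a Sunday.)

29 April 2007 is a Sunday; the first Sunday on or after it is 29 April 2007.
From 29 April 2007 to 16 January 2008: 1 + 31 + 30 + 31 + 31 + 30 + 31 + 30 + 31 + 16 = 262 days (rest of April, May, June, July, August, September, October, November, December, January).
262 ÷ 7 = 37 full weeks with remainder 3, so 37 more Sundays after the first → 38.

38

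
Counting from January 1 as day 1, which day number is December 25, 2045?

359

Days in months before December: 31 + 28 + 31 + 30 + 31 + 30 + 31 + 31 + 30 + 31 + 30 = 334.
Plus 25 days into December → day 359.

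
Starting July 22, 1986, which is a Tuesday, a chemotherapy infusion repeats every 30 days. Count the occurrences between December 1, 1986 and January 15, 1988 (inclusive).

Occurrences land 30·i days after July 22, 1986 for i = 0, 1, 2, …
December 1, 1986 is 132 days after the start; 132 ÷ 30 = 4 remainder 12; since the remainder is 12, round up to i = 5. First occurrence in the window: #6 on December 19, 1986 (5×30 = 150 days in).
January 15, 1988 is 542 days after the start; 542 ÷ 30 = 18 remainder 2. Last occurrence in the window: #19 on January 13, 1988.
Occurrences #6 through #19: 14 in total.

14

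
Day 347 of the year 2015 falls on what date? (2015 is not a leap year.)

January has 31 days (347 − 31 = 316 remain).
February has 28 days (316 − 28 = 288 remain).
March has 31 days (288 − 31 = 257 remain).
April has 30 days (257 − 30 = 227 remain).
May has 31 days (227 − 31 = 196 remain).
June has 30 days (196 − 30 = 166 remain).
July has 31 days (166 − 31 = 135 remain).
August has 31 days (135 − 31 = 104 remain).
September has 30 days (104 − 30 = 74 remain).
October has 31 days (74 − 31 = 43 remain).
November has 30 days (43 − 30 = 13 remain).
13 into December → December 13.

13 December 2015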